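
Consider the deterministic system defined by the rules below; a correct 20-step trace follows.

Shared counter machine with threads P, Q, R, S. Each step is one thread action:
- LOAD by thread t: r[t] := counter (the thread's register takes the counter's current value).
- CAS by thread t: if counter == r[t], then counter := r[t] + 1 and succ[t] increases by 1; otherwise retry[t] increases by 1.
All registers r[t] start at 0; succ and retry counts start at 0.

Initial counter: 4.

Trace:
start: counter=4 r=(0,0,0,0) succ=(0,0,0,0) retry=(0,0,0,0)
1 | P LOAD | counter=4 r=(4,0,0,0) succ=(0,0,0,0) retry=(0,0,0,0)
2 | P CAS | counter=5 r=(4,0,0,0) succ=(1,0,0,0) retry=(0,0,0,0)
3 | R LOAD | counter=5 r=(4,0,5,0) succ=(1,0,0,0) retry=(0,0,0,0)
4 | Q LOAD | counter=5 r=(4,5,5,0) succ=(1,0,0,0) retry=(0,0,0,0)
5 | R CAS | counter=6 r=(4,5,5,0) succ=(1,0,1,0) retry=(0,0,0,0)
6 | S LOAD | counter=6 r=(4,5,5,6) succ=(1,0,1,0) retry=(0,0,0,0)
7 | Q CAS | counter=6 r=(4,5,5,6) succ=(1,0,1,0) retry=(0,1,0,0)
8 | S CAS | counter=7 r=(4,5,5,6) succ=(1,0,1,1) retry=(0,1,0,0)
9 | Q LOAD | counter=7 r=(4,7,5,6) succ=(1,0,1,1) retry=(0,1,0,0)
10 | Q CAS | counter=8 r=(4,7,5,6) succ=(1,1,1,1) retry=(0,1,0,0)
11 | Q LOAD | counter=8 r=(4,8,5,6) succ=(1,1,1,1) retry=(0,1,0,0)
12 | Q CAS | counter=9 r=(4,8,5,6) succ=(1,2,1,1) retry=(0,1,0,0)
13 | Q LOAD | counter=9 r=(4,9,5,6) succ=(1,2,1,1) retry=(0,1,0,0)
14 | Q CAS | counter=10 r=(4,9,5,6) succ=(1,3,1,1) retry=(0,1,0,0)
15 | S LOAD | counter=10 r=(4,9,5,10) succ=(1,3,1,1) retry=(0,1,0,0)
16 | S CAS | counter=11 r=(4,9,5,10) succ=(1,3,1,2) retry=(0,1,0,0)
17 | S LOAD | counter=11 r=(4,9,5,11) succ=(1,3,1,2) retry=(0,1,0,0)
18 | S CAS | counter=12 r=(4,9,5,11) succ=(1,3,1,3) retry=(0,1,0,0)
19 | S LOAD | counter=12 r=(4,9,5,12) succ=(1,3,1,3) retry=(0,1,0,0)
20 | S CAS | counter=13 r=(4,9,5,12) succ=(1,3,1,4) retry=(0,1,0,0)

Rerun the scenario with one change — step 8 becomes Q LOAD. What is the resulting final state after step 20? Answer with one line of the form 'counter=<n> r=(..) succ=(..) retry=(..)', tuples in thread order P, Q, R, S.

(re-executing from step 8 with the substitution; state before step 8: counter=6 r=(4,5,5,6) succ=(1,0,1,0) retry=(0,1,0,0))
8 | Q LOAD | counter=6 r=(4,6,5,6) succ=(1,0,1,0) retry=(0,1,0,0)
9 | Q LOAD | counter=6 r=(4,6,5,6) succ=(1,0,1,0) retry=(0,1,0,0)
10 | Q CAS | counter=7 r=(4,6,5,6) succ=(1,1,1,0) retry=(0,1,0,0)
11 | Q LOAD | counter=7 r=(4,7,5,6) succ=(1,1,1,0) retry=(0,1,0,0)
12 | Q CAS | counter=8 r=(4,7,5,6) succ=(1,2,1,0) retry=(0,1,0,0)
13 | Q LOAD | counter=8 r=(4,8,5,6) succ=(1,2,1,0) retry=(0,1,0,0)
14 | Q CAS | counter=9 r=(4,8,5,6) succ=(1,3,1,0) retry=(0,1,0,0)
15 | S LOAD | counter=9 r=(4,8,5,9) succ=(1,3,1,0) retry=(0,1,0,0)
16 | S CAS | counter=10 r=(4,8,5,9) succ=(1,3,1,1) retry=(0,1,0,0)
17 | S LOAD | counter=10 r=(4,8,5,10) succ=(1,3,1,1) retry=(0,1,0,0)
18 | S CAS | counter=11 r=(4,8,5,10) succ=(1,3,1,2) retry=(0,1,0,0)
19 | S LOAD | counter=11 r=(4,8,5,11) succ=(1,3,1,2) retry=(0,1,0,0)
20 | S CAS | counter=12 r=(4,8,5,11) succ=(1,3,1,3) retry=(0,1,0,0)

counter=12 r=(4,8,5,11) succ=(1,3,1,3) retry=(0,1,0,0)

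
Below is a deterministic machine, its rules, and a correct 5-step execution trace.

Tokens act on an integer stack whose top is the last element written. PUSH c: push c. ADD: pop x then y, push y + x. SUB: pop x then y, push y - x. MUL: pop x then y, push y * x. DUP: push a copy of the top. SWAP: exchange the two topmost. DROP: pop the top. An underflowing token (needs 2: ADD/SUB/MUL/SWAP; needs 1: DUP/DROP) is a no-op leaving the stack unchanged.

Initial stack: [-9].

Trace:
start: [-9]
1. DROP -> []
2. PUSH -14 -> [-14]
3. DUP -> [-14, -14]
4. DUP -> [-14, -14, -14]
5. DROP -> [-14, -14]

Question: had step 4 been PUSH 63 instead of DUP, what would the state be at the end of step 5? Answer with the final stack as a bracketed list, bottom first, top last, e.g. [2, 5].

[-14, -14]

(re-executing from step 4 with the substitution; state before step 4: [-14, -14])
4. PUSH 63 -> [-14, -14, 63]
5. DROP -> [-14, -14]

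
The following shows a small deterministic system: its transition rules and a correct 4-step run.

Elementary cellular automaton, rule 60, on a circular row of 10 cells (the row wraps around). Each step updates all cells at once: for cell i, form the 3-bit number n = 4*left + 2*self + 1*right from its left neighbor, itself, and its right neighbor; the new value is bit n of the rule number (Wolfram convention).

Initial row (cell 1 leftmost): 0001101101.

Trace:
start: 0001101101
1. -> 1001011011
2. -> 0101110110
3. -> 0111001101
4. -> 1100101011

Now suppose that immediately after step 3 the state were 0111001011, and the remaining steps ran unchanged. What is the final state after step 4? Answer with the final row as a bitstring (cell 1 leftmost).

1100101110

state after step 3 := 0111001011
4. -> 1100101110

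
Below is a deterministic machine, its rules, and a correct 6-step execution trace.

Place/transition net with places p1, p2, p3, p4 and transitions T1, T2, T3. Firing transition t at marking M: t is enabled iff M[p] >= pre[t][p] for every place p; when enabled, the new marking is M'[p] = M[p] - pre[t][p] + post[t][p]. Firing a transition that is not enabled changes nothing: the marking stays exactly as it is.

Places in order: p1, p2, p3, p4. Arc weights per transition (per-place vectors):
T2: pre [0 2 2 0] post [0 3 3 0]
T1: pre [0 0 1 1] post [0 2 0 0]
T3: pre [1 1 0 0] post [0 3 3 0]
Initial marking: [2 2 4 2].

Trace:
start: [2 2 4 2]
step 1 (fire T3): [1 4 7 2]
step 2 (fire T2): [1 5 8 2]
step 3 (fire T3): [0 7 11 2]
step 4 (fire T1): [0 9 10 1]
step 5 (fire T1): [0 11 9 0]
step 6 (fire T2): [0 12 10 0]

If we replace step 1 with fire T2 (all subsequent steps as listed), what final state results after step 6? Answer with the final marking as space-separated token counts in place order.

1 11 8 0

(re-executing from step 1 with the substitution; state before step 1: [2 2 4 2])
step 1 (fire T2): [2 3 5 2]
step 2 (fire T2): [2 4 6 2]
step 3 (fire T3): [1 6 9 2]
step 4 (fire T1): [1 8 8 1]
step 5 (fire T1): [1 10 7 0]
step 6 (fire T2): [1 11 8 0]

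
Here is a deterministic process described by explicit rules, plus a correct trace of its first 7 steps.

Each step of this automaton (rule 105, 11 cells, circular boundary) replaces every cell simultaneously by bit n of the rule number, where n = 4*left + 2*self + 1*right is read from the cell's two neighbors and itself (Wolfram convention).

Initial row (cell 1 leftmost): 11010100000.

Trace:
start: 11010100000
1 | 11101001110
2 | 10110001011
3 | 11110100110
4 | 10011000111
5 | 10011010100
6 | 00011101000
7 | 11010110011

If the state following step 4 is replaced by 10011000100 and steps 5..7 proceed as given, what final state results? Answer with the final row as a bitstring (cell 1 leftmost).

state after step 4 := 10011000100
5 | 00011010000
6 | 11011100111
7 | 01110100100

01110100100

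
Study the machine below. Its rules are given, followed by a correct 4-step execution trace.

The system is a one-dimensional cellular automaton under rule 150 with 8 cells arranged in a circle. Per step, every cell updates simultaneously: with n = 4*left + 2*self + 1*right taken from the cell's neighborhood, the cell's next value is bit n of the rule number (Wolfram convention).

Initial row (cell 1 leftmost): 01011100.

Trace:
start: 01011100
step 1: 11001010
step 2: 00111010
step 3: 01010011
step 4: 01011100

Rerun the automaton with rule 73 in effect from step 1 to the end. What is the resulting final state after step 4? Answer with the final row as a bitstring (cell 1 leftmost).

(re-executing steps 1..4 under rule 73; state before step 1: 01011100)
step 1: 00010101
step 2: 01000000
step 3: 00011111
step 4: 01010001

01010001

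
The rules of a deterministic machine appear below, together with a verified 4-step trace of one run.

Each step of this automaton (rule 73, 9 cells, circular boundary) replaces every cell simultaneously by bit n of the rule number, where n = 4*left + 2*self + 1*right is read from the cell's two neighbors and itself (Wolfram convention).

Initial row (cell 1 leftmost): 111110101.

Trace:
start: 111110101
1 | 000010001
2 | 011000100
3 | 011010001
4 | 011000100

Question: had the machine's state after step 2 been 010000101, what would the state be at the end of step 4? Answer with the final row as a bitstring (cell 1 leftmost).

110110111

state after step 2 := 010000101
3 | 000110000
4 | 110110111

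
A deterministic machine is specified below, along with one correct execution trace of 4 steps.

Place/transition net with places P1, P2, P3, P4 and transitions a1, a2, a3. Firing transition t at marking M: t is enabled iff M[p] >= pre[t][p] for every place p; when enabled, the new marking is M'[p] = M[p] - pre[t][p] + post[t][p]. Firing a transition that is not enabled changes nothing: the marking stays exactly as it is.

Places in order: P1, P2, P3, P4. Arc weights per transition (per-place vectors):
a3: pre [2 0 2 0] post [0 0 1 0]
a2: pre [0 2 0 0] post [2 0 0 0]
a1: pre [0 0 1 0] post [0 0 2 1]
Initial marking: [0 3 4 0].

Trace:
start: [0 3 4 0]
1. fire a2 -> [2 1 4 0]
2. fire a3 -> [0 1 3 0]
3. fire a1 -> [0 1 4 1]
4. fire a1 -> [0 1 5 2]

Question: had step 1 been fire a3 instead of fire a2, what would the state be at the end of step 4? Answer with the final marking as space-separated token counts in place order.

0 3 6 2

(re-executing from step 1 with the substitution; state before step 1: [0 3 4 0])
1. fire a3 -> [0 3 4 0]
2. fire a3 -> [0 3 4 0]
3. fire a1 -> [0 3 5 1]
4. fire a1 -> [0 3 6 2]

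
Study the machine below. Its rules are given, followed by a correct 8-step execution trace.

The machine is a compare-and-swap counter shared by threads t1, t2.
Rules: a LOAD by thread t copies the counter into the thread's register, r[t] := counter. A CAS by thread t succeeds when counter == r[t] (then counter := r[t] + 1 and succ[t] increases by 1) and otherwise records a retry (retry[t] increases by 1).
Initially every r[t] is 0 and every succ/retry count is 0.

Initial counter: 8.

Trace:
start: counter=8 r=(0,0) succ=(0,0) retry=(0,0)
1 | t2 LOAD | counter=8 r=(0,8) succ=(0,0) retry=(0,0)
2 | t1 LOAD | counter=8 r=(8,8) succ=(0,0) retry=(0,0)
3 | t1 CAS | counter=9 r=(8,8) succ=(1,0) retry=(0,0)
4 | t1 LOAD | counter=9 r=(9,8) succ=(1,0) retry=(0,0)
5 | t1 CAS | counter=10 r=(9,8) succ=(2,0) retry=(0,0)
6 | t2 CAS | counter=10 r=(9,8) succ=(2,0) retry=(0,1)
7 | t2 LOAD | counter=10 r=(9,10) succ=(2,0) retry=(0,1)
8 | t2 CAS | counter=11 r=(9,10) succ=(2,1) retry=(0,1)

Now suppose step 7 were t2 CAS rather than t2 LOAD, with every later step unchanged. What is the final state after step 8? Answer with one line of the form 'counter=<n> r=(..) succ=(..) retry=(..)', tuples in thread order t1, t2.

(re-executing from step 7 with the substitution; state before step 7: counter=10 r=(9,8) succ=(2,0) retry=(0,1))
7 | t2 CAS | counter=10 r=(9,8) succ=(2,0) retry=(0,2)
8 | t2 CAS | counter=10 r=(9,8) succ=(2,0) retry=(0,3)

counter=10 r=(9,8) succ=(2,0) retry=(0,3)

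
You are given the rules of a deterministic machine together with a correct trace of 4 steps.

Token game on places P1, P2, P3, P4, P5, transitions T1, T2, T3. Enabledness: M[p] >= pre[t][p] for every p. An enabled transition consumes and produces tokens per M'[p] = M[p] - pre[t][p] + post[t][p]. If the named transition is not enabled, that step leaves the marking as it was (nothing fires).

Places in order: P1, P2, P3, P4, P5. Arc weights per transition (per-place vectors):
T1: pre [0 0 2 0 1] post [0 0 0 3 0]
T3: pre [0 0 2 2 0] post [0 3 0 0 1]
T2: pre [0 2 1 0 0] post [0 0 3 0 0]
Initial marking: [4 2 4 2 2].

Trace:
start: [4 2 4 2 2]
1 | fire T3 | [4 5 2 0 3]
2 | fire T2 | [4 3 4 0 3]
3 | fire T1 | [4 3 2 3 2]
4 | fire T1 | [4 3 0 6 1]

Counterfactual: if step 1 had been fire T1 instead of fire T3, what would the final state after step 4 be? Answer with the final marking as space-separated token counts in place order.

(re-executing from step 1 with the substitution; state before step 1: [4 2 4 2 2])
1 | fire T1 | [4 2 2 5 1]
2 | fire T2 | [4 0 4 5 1]
3 | fire T1 | [4 0 2 8 0]
4 | fire T1 | [4 0 2 8 0]

4 0 2 8 0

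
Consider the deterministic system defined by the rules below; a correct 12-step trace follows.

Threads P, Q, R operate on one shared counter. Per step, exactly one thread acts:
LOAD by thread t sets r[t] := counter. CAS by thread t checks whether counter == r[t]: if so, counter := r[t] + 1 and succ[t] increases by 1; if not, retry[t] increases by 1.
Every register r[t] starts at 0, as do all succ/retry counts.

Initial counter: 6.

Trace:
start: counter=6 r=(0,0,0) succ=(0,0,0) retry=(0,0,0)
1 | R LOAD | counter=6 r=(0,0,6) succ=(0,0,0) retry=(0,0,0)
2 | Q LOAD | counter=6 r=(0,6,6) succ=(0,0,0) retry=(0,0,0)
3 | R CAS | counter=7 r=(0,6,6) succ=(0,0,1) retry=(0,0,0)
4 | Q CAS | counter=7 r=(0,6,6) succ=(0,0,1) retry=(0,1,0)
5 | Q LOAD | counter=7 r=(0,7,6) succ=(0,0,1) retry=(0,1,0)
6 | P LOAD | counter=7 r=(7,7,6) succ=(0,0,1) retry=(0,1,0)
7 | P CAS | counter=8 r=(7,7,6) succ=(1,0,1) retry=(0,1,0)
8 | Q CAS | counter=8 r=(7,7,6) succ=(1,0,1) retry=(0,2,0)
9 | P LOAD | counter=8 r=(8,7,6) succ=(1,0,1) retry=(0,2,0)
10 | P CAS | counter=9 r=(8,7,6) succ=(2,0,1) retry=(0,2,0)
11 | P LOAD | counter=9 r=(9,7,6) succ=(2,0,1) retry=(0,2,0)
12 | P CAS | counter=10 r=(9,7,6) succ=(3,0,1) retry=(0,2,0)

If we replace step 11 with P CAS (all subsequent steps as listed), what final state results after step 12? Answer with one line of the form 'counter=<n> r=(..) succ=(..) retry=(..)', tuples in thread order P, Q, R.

counter=9 r=(8,7,6) succ=(2,0,1) retry=(2,2,0)

(re-executing from step 11 with the substitution; state before step 11: counter=9 r=(8,7,6) succ=(2,0,1) retry=(0,2,0))
11 | P CAS | counter=9 r=(8,7,6) succ=(2,0,1) retry=(1,2,0)
12 | P CAS | counter=9 r=(8,7,6) succ=(2,0,1) retry=(2,2,0)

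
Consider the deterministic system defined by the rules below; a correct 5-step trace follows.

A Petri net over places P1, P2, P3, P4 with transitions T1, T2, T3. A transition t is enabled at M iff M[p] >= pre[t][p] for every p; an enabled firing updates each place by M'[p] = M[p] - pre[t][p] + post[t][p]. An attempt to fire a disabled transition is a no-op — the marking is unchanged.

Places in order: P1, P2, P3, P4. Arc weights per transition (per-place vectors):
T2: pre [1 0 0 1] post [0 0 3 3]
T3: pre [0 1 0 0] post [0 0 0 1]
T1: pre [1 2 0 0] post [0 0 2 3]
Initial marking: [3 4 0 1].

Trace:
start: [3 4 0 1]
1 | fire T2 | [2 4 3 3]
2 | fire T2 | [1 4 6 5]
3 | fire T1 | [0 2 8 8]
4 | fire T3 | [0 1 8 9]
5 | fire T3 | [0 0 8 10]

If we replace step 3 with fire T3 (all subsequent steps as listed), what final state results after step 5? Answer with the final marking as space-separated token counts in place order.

(re-executing from step 3 with the substitution; state before step 3: [1 4 6 5])
3 | fire T3 | [1 3 6 6]
4 | fire T3 | [1 2 6 7]
5 | fire T3 | [1 1 6 8]

1 1 6 8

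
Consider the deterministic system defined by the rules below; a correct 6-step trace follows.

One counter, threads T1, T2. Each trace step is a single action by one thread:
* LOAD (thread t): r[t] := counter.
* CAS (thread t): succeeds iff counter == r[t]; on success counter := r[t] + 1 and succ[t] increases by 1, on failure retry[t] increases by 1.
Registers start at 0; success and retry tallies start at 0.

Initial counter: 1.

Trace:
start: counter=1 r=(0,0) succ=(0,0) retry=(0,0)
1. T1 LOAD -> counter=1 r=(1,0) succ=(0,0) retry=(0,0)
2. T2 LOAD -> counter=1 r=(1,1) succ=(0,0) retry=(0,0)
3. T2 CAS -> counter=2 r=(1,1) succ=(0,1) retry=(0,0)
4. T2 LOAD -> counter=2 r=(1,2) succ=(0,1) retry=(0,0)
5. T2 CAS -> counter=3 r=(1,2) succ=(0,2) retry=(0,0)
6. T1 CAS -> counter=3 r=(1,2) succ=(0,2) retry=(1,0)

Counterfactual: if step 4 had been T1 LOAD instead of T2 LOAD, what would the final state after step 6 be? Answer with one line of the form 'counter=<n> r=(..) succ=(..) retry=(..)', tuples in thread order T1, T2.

(re-executing from step 4 with the substitution; state before step 4: counter=2 r=(1,1) succ=(0,1) retry=(0,0))
4. T1 LOAD -> counter=2 r=(2,1) succ=(0,1) retry=(0,0)
5. T2 CAS -> counter=2 r=(2,1) succ=(0,1) retry=(0,1)
6. T1 CAS -> counter=3 r=(2,1) succ=(1,1) retry=(0,1)

counter=3 r=(2,1) succ=(1,1) retry=(0,1)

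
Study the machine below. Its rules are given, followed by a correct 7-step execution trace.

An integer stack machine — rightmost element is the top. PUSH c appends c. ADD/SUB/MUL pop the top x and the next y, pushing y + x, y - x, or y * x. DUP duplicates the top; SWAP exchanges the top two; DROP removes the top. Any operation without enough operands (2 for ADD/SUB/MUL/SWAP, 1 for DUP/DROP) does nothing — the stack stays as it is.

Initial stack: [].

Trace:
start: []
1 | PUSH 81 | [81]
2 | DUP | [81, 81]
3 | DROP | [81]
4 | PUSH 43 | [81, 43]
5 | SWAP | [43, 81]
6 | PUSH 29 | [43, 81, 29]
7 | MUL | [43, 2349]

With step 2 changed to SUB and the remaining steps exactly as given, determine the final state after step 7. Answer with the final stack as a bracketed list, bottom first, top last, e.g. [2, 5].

[1247]

(re-executing from step 2 with the substitution; state before step 2: [81])
2 | SUB | [81]
3 | DROP | []
4 | PUSH 43 | [43]
5 | SWAP | [43]
6 | PUSH 29 | [43, 29]
7 | MUL | [1247]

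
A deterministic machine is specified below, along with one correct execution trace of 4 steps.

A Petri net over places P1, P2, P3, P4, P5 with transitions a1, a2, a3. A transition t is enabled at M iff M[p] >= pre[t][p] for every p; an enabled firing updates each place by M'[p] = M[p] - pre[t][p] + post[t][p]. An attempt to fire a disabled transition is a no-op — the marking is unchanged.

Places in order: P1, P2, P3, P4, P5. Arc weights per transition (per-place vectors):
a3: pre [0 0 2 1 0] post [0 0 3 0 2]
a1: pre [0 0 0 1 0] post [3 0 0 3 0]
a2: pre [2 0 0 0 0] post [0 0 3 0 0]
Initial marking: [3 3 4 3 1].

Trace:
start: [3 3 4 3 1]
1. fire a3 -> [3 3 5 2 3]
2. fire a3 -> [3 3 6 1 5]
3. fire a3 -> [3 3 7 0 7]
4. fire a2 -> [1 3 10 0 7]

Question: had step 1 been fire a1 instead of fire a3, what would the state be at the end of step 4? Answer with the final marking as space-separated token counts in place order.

4 3 9 3 5

(re-executing from step 1 with the substitution; state before step 1: [3 3 4 3 1])
1. fire a1 -> [6 3 4 5 1]
2. fire a3 -> [6 3 5 4 3]
3. fire a3 -> [6 3 6 3 5]
4. fire a2 -> [4 3 9 3 5]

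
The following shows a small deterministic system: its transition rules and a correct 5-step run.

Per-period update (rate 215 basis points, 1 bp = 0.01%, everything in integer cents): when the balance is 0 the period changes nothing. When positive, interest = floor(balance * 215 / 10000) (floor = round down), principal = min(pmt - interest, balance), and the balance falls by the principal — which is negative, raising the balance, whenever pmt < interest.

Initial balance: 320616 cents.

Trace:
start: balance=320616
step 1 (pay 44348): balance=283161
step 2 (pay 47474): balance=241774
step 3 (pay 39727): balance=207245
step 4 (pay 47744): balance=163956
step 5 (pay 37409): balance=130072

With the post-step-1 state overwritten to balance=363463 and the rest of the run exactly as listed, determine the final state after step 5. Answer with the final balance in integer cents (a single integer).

state after step 1 := balance=363463
step 2 (pay 47474): balance=323803
step 3 (pay 39727): balance=291037
step 4 (pay 47744): balance=249550
step 5 (pay 37409): balance=217506

217506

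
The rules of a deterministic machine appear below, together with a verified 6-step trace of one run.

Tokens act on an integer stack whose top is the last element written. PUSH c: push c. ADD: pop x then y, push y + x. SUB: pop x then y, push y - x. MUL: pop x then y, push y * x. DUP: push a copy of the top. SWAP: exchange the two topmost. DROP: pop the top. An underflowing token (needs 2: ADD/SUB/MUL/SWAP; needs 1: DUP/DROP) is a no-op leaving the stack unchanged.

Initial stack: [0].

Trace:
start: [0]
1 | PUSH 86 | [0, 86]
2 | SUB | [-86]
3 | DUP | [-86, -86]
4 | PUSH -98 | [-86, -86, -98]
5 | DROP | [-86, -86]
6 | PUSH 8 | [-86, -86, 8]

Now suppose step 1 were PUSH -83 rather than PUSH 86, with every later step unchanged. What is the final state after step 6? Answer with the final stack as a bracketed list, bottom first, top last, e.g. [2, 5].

[83, 83, 8]

(re-executing from step 1 with the substitution; state before step 1: [0])
1 | PUSH -83 | [0, -83]
2 | SUB | [83]
3 | DUP | [83, 83]
4 | PUSH -98 | [83, 83, -98]
5 | DROP | [83, 83]
6 | PUSH 8 | [83, 83, 8]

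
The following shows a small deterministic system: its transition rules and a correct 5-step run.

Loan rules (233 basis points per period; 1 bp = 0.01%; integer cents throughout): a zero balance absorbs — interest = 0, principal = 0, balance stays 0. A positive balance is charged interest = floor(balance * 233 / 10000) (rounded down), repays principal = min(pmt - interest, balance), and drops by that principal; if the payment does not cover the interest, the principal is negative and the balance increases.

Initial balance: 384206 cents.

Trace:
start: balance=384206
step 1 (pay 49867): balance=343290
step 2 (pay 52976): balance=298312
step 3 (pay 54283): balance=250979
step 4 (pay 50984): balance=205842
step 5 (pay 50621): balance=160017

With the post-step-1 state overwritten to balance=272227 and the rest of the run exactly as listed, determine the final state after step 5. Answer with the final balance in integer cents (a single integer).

state after step 1 := balance=272227
step 2 (pay 52976): balance=225593
step 3 (pay 54283): balance=176566
step 4 (pay 50984): balance=129695
step 5 (pay 50621): balance=82095

82095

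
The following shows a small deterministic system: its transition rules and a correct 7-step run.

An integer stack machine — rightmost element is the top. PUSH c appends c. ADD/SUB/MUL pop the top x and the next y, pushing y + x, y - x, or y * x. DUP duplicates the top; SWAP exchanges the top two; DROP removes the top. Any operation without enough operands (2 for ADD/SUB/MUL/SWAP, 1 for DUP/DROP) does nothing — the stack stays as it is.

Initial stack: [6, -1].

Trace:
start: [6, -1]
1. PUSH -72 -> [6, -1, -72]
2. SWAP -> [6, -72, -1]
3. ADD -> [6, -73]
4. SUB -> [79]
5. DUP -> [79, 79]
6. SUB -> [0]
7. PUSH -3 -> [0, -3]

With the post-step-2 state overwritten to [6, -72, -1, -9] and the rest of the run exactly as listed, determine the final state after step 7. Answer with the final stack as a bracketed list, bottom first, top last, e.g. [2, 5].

[6, 0, -3]

state after step 2 := [6, -72, -1, -9]
3. ADD -> [6, -72, -10]
4. SUB -> [6, -62]
5. DUP -> [6, -62, -62]
6. SUB -> [6, 0]
7. PUSH -3 -> [6, 0, -3]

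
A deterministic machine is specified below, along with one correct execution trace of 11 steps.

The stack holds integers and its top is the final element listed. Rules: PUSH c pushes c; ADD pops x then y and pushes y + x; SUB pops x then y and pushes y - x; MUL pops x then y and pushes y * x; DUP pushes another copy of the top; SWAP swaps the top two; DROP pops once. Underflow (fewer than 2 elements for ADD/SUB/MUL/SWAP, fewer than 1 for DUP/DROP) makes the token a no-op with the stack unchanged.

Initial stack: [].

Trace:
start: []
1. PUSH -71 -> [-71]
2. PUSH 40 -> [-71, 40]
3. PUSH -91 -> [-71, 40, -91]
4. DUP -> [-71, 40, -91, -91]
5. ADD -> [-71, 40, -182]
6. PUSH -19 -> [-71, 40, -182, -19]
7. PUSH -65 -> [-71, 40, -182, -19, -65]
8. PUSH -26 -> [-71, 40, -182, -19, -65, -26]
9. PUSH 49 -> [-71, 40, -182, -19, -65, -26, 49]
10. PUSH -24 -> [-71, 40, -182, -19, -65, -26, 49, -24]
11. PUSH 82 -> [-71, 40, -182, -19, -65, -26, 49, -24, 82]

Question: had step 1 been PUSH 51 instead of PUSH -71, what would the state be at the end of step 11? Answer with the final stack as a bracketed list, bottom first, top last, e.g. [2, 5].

[51, 40, -182, -19, -65, -26, 49, -24, 82]

(re-executing from step 1 with the substitution; state before step 1: [])
1. PUSH 51 -> [51]
2. PUSH 40 -> [51, 40]
3. PUSH -91 -> [51, 40, -91]
4. DUP -> [51, 40, -91, -91]
5. ADD -> [51, 40, -182]
6. PUSH -19 -> [51, 40, -182, -19]
7. PUSH -65 -> [51, 40, -182, -19, -65]
8. PUSH -26 -> [51, 40, -182, -19, -65, -26]
9. PUSH 49 -> [51, 40, -182, -19, -65, -26, 49]
10. PUSH -24 -> [51, 40, -182, -19, -65, -26, 49, -24]
11. PUSH 82 -> [51, 40, -182, -19, -65, -26, 49, -24, 82]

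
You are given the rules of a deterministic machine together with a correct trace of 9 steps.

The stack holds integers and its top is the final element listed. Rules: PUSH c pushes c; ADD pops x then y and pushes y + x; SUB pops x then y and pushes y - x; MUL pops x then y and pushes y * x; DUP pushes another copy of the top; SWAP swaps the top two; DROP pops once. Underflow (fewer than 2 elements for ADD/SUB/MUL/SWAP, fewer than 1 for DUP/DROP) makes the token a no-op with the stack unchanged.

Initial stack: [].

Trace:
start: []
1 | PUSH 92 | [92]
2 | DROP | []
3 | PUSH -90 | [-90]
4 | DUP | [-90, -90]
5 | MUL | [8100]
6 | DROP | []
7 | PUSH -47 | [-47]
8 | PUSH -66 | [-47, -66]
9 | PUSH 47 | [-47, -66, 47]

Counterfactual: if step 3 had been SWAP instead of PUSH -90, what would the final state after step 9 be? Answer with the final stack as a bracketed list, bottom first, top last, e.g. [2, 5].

[-47, -66, 47]

(re-executing from step 3 with the substitution; state before step 3: [])
3 | SWAP | []
4 | DUP | []
5 | MUL | []
6 | DROP | []
7 | PUSH -47 | [-47]
8 | PUSH -66 | [-47, -66]
9 | PUSH 47 | [-47, -66, 47]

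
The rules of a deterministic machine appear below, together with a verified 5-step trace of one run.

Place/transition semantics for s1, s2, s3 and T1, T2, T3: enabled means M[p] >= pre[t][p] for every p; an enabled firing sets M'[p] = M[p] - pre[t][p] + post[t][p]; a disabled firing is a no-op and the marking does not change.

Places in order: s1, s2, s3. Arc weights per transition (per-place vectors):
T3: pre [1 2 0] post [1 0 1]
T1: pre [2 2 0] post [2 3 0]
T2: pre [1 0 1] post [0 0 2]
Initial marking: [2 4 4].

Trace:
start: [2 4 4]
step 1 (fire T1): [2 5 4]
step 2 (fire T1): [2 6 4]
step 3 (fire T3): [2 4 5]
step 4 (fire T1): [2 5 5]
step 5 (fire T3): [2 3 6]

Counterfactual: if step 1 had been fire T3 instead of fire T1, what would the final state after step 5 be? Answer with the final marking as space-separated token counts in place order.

(re-executing from step 1 with the substitution; state before step 1: [2 4 4])
step 1 (fire T3): [2 2 5]
step 2 (fire T1): [2 3 5]
step 3 (fire T3): [2 1 6]
step 4 (fire T1): [2 1 6]
step 5 (fire T3): [2 1 6]

2 1 6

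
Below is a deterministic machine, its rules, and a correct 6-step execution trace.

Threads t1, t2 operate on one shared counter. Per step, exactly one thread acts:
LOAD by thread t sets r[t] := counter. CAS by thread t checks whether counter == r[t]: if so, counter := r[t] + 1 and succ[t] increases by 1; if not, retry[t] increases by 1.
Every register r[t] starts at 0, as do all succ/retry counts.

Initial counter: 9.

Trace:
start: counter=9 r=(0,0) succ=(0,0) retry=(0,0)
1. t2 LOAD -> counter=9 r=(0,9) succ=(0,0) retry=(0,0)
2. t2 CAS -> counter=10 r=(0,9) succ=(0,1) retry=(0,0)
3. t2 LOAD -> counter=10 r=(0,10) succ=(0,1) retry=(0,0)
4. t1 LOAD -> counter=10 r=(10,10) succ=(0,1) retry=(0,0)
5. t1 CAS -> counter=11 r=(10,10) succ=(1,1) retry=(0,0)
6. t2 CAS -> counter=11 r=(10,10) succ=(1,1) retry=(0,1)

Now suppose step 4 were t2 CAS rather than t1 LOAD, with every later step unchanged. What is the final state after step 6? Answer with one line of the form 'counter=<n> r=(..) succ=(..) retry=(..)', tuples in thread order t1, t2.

counter=11 r=(0,10) succ=(0,2) retry=(1,1)

(re-executing from step 4 with the substitution; state before step 4: counter=10 r=(0,10) succ=(0,1) retry=(0,0))
4. t2 CAS -> counter=11 r=(0,10) succ=(0,2) retry=(0,0)
5. t1 CAS -> counter=11 r=(0,10) succ=(0,2) retry=(1,0)
6. t2 CAS -> counter=11 r=(0,10) succ=(0,2) retry=(1,1)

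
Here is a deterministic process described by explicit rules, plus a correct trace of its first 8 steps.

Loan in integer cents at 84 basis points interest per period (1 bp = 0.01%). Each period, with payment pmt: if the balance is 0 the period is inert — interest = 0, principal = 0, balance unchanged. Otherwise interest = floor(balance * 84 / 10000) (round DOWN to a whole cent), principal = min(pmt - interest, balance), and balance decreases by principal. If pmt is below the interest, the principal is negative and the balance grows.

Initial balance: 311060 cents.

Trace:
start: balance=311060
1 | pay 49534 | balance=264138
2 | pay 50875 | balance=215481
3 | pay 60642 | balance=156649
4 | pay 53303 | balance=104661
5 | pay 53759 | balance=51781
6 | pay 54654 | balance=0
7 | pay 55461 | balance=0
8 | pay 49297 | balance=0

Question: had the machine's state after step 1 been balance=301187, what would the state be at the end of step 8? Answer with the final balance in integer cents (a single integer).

0

state after step 1 := balance=301187
2 | pay 50875 | balance=252841
3 | pay 60642 | balance=194322
4 | pay 53303 | balance=142651
5 | pay 53759 | balance=90090
6 | pay 54654 | balance=36192
7 | pay 55461 | balance=0
8 | pay 49297 | balance=0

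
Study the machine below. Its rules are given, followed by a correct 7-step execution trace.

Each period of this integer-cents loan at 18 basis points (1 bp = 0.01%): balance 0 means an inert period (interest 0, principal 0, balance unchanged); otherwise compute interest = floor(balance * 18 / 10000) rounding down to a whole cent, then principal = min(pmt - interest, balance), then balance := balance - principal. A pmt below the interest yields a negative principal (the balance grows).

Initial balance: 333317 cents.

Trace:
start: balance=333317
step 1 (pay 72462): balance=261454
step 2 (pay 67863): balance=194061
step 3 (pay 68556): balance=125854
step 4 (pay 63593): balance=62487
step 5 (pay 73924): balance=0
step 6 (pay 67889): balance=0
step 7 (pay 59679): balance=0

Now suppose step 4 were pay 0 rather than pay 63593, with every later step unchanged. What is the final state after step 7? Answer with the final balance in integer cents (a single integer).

0

(re-executing from step 4 with the substitution; state before step 4: balance=125854)
step 4 (pay 0): balance=126080
step 5 (pay 73924): balance=52382
step 6 (pay 67889): balance=0
step 7 (pay 59679): balance=0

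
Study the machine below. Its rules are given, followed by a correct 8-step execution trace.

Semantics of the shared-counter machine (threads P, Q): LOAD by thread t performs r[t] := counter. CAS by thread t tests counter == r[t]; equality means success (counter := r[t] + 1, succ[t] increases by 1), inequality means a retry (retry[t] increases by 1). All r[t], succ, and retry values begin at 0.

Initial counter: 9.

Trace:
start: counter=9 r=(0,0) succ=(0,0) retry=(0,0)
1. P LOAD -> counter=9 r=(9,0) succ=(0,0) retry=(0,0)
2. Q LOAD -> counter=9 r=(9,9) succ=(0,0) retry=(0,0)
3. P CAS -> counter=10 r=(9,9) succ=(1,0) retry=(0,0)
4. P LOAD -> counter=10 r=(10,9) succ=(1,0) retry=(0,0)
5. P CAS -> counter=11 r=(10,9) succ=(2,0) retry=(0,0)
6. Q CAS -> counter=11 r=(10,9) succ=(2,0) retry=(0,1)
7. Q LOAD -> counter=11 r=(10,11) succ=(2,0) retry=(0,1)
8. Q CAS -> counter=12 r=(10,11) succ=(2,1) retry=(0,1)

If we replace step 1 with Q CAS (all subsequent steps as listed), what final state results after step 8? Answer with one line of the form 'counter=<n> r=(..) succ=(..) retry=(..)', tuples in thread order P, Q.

(re-executing from step 1 with the substitution; state before step 1: counter=9 r=(0,0) succ=(0,0) retry=(0,0))
1. Q CAS -> counter=9 r=(0,0) succ=(0,0) retry=(0,1)
2. Q LOAD -> counter=9 r=(0,9) succ=(0,0) retry=(0,1)
3. P CAS -> counter=9 r=(0,9) succ=(0,0) retry=(1,1)
4. P LOAD -> counter=9 r=(9,9) succ=(0,0) retry=(1,1)
5. P CAS -> counter=10 r=(9,9) succ=(1,0) retry=(1,1)
6. Q CAS -> counter=10 r=(9,9) succ=(1,0) retry=(1,2)
7. Q LOAD -> counter=10 r=(9,10) succ=(1,0) retry=(1,2)
8. Q CAS -> counter=11 r=(9,10) succ=(1,1) retry=(1,2)

counter=11 r=(9,10) succ=(1,1) retry=(1,2)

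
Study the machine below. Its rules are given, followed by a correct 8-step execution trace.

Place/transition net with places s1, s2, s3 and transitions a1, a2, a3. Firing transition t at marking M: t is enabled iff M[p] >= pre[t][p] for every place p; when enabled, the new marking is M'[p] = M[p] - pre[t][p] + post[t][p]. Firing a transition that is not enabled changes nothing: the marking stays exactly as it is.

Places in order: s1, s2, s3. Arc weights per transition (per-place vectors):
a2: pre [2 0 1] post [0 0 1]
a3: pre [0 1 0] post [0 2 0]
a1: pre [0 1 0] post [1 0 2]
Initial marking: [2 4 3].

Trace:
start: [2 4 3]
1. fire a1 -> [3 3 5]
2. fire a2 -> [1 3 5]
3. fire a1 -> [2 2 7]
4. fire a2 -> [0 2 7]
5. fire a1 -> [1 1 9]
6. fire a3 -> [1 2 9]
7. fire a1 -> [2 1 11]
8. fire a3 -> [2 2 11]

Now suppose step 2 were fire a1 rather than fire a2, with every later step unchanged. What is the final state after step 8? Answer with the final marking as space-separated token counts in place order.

(re-executing from step 2 with the substitution; state before step 2: [3 3 5])
2. fire a1 -> [4 2 7]
3. fire a1 -> [5 1 9]
4. fire a2 -> [3 1 9]
5. fire a1 -> [4 0 11]
6. fire a3 -> [4 0 11]
7. fire a1 -> [4 0 11]
8. fire a3 -> [4 0 11]

4 0 11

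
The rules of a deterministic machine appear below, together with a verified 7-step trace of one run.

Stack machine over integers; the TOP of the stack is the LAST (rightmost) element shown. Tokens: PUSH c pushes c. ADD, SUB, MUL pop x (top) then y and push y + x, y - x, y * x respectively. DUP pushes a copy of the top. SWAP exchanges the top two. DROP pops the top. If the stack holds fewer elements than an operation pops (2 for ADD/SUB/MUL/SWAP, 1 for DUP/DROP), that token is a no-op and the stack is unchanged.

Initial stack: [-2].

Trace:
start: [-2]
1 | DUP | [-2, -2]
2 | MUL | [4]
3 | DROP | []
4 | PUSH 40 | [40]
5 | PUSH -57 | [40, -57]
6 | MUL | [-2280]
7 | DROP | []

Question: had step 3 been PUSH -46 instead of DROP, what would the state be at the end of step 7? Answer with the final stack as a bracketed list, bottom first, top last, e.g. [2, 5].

(re-executing from step 3 with the substitution; state before step 3: [4])
3 | PUSH -46 | [4, -46]
4 | PUSH 40 | [4, -46, 40]
5 | PUSH -57 | [4, -46, 40, -57]
6 | MUL | [4, -46, -2280]
7 | DROP | [4, -46]

[4, -46]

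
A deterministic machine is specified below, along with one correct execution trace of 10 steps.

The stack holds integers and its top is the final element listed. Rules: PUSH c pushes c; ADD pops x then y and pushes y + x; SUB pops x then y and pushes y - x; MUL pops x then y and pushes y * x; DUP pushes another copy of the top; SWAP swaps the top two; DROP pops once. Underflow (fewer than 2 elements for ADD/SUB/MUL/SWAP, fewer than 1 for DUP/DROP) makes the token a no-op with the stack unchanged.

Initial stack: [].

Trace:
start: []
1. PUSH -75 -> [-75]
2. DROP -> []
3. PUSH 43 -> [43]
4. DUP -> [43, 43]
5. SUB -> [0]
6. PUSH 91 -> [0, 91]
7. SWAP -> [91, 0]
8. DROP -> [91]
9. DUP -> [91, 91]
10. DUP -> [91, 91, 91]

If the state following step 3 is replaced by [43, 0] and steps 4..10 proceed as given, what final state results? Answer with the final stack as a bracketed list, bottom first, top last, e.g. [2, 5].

state after step 3 := [43, 0]
4. DUP -> [43, 0, 0]
5. SUB -> [43, 0]
6. PUSH 91 -> [43, 0, 91]
7. SWAP -> [43, 91, 0]
8. DROP -> [43, 91]
9. DUP -> [43, 91, 91]
10. DUP -> [43, 91, 91, 91]

[43, 91, 91, 91]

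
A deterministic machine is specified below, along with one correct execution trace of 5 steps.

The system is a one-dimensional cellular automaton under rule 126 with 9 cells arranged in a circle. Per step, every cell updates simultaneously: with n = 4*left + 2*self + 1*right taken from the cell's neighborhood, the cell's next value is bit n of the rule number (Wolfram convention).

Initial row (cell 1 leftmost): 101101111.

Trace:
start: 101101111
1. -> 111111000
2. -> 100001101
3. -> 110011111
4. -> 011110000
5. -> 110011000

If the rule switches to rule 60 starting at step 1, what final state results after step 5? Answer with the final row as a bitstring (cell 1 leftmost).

(re-executing steps 1..5 under rule 60; state before step 1: 101101111)
1. -> 011011000
2. -> 010110100
3. -> 011101110
4. -> 010011001
5. -> 111010101

111010101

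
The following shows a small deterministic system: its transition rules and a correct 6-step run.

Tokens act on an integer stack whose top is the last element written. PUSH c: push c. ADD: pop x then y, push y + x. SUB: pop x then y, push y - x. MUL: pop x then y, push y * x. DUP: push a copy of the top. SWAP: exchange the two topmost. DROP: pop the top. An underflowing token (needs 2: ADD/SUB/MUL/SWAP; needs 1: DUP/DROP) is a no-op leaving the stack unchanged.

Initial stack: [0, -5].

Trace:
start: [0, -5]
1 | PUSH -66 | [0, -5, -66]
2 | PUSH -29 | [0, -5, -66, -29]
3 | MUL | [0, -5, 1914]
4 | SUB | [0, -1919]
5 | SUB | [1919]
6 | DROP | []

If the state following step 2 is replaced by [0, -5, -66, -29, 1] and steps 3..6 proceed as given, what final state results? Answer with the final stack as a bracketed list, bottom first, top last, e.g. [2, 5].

[0]

state after step 2 := [0, -5, -66, -29, 1]
3 | MUL | [0, -5, -66, -29]
4 | SUB | [0, -5, -37]
5 | SUB | [0, 32]
6 | DROP | [0]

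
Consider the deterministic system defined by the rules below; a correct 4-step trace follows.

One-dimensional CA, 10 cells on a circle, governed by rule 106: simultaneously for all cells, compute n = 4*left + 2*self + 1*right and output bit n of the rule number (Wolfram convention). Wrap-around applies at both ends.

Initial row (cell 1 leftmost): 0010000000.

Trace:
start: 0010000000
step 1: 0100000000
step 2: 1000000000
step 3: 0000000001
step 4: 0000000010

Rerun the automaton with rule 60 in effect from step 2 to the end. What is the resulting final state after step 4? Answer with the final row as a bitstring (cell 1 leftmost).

0111100000

(re-executing steps 2..4 under rule 60; state before step 2: 0100000000)
step 2: 0110000000
step 3: 0101000000
step 4: 0111100000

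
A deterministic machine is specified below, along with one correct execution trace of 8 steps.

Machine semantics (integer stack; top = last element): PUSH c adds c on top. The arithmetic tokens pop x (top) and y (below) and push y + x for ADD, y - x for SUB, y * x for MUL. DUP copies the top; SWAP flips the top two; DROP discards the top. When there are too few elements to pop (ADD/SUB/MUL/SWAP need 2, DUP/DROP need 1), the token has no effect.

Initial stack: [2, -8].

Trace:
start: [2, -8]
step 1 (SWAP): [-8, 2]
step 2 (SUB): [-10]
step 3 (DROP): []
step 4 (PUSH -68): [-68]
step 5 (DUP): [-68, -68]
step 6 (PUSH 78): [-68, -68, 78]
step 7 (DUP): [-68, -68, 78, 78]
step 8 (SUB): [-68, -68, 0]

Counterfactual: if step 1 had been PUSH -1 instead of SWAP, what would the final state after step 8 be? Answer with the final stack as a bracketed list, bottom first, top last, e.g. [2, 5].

(re-executing from step 1 with the substitution; state before step 1: [2, -8])
step 1 (PUSH -1): [2, -8, -1]
step 2 (SUB): [2, -7]
step 3 (DROP): [2]
step 4 (PUSH -68): [2, -68]
step 5 (DUP): [2, -68, -68]
step 6 (PUSH 78): [2, -68, -68, 78]
step 7 (DUP): [2, -68, -68, 78, 78]
step 8 (SUB): [2, -68, -68, 0]

[2, -68, -68, 0]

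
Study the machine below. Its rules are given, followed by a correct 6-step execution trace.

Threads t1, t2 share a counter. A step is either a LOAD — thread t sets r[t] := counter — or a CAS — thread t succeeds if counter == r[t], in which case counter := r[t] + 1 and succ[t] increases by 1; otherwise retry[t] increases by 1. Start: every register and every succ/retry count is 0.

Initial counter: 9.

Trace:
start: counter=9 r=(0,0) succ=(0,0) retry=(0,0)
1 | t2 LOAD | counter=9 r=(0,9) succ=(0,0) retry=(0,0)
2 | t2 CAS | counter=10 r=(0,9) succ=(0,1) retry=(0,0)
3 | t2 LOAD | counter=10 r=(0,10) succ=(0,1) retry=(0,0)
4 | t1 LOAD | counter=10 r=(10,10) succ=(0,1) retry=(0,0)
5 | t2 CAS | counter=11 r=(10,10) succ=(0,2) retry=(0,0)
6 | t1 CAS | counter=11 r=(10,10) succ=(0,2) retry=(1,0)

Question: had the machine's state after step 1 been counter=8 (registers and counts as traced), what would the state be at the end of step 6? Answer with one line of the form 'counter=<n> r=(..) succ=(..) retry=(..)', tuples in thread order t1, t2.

state after step 1 := counter=8 r=(0,9) succ=(0,0) retry=(0,0)
2 | t2 CAS | counter=8 r=(0,9) succ=(0,0) retry=(0,1)
3 | t2 LOAD | counter=8 r=(0,8) succ=(0,0) retry=(0,1)
4 | t1 LOAD | counter=8 r=(8,8) succ=(0,0) retry=(0,1)
5 | t2 CAS | counter=9 r=(8,8) succ=(0,1) retry=(0,1)
6 | t1 CAS | counter=9 r=(8,8) succ=(0,1) retry=(1,1)

counter=9 r=(8,8) succ=(0,1) retry=(1,1)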